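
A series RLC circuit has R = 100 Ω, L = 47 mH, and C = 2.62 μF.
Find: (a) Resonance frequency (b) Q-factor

Step 1 — Resonance condition Im(Z)=0 gives ω₀ = 1/√(LC).
Step 2 — ω₀ = 1/√(0.047·2.62e-06) = 2850 rad/s.
Step 3 — f₀ = ω₀/(2π) = 453.5 Hz.
Step 4 — Series Q: Q = ω₀L/R = 2850·0.047/100 = 1.339.

(a) f₀ = 453.5 Hz  (b) Q = 1.339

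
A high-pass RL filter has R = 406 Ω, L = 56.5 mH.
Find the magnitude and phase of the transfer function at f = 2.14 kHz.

Step 1 — Angular frequency: ω = 2π·2140 = 1.345e+04 rad/s.
Step 2 — Transfer function: H(jω) = jωL/(R + jωL).
Step 3 — Numerator jωL = j·759.7; denominator R + jωL = 406 + j759.7.
Step 4 — H = 0.7778 + j0.4157.
Step 5 — Magnitude: |H| = 0.882 (-1.1 dB); phase: φ = 28.1°.

|H| = 0.882 (-1.1 dB), φ = 28.1°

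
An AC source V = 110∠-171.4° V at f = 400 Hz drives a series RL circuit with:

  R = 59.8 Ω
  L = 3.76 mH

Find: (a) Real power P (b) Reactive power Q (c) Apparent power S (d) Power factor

Step 1 — Angular frequency: ω = 2π·f = 2π·400 = 2513 rad/s.
Step 2 — Component impedances:
  R: Z = R = 59.8 Ω
  L: Z = jωL = j·2513·0.00376 = 0 + j9.45 Ω
Step 3 — Series combination: Z_total = R + L = 59.8 + j9.45 Ω = 60.54∠9.0° Ω.
Step 4 — Source phasor: V = 110∠-171.4° V = -108.8 - j16.45 V.
Step 5 — Current: I = V / Z = -1.817 + j0.01205 A = 1.817∠179.6° A.
Step 6 — Complex power: S = V·I* = 197.4 + j31.2 VA.
Step 7 — Real power: P = Re(S) = 197.4 W.
Step 8 — Reactive power: Q = Im(S) = 31.2 VAR.
Step 9 — Apparent power: |S| = 199.9 VA.
Step 10 — Power factor: PF = P/|S| = 0.9877 (lagging).

(a) P = 197.4 W  (b) Q = 31.2 VAR  (c) S = 199.9 VA  (d) PF = 0.9877 (lagging)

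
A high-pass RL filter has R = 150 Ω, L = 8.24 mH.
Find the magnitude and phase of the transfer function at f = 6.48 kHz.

Step 1 — Angular frequency: ω = 2π·6480 = 4.072e+04 rad/s.
Step 2 — Transfer function: H(jω) = jωL/(R + jωL).
Step 3 — Numerator jωL = j·335.5; denominator R + jωL = 150 + j335.5.
Step 4 — H = 0.8334 + j0.3726.
Step 5 — Magnitude: |H| = 0.9129 (-0.8 dB); phase: φ = 24.1°.

|H| = 0.9129 (-0.8 dB), φ = 24.1°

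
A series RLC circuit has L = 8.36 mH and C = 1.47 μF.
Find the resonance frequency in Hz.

Step 1 — Resonance condition Im(Z)=0 gives ω₀ = 1/√(LC).
Step 2 — ω₀ = 1/√(0.00836·1.47e-06) = 9021 rad/s.
Step 3 — f₀ = ω₀/(2π) = 1436 Hz.

f₀ = 1436 Hz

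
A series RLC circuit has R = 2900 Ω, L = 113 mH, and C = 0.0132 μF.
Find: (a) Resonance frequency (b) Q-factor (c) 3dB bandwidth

Step 1 — Resonance condition Im(Z)=0 gives ω₀ = 1/√(LC).
Step 2 — ω₀ = 1/√(0.113·1.32e-08) = 2.589e+04 rad/s.
Step 3 — f₀ = ω₀/(2π) = 4121 Hz.
Step 4 — Series Q: Q = ω₀L/R = 2.589e+04·0.113/2900 = 1.009.
Step 5 — 3dB bandwidth: Δω = ω₀/Q = 2.566e+04 rad/s; BW = Δω/(2π) = 4085 Hz.

(a) f₀ = 4121 Hz  (b) Q = 1.009  (c) BW = 4085 Hz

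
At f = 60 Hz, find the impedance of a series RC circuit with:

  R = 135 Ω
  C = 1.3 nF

Step 1 — Angular frequency: ω = 2π·f = 2π·60 = 377 rad/s.
Step 2 — Component impedances:
  R: Z = R = 135 Ω
  C: Z = 1/(jωC) = -j/(ω·C) = 0 - j2.04e+06 Ω
Step 3 — Series combination: Z_total = R + C = 135 - j2.04e+06 Ω = 2.04e+06∠-90.0° Ω.

Z = 135 - j2.04e+06 Ω = 2.04e+06∠-90.0° Ω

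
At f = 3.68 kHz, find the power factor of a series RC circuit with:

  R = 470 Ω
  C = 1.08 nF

Step 1 — Angular frequency: ω = 2π·f = 2π·3680 = 2.312e+04 rad/s.
Step 2 — Component impedances:
  R: Z = R = 470 Ω
  C: Z = 1/(jωC) = -j/(ω·C) = 0 - j4.005e+04 Ω
Step 3 — Series combination: Z_total = R + C = 470 - j4.005e+04 Ω = 4.005e+04∠-89.3° Ω.
Step 4 — Power factor: PF = cos(φ) = Re(Z)/|Z| = 470/4.005e+04 = 0.01174.
Step 5 — Type: Im(Z) = -4.005e+04 ⇒ leading (phase φ = -89.3°).

PF = 0.01174 (leading, φ = -89.3°)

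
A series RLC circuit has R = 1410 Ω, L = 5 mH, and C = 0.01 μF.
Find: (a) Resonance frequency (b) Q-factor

Step 1 — Resonance condition Im(Z)=0 gives ω₀ = 1/√(LC).
Step 2 — ω₀ = 1/√(0.005·1e-08) = 1.414e+05 rad/s.
Step 3 — f₀ = ω₀/(2π) = 2.251e+04 Hz.
Step 4 — Series Q: Q = ω₀L/R = 1.414e+05·0.005/1410 = 0.5015.

(a) f₀ = 2.251e+04 Hz  (b) Q = 0.5015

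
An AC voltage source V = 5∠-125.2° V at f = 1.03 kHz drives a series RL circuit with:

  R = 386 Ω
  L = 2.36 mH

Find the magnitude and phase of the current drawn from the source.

Step 1 — Angular frequency: ω = 2π·f = 2π·1030 = 6472 rad/s.
Step 2 — Component impedances:
  R: Z = R = 386 Ω
  L: Z = jωL = j·6472·0.00236 = 0 + j15.27 Ω
Step 3 — Series combination: Z_total = R + L = 386 + j15.27 Ω = 386.3∠2.3° Ω.
Step 4 — Source phasor: V = 5∠-125.2° V = -2.882 - j4.086 V.
Step 5 — Ohm's law: I = V / Z_total = (-2.882 - j4.086) / (386 + j15.27) = -0.007873 - j0.01027 A.
Step 6 — Convert to polar: |I| = 0.01294 A, ∠I = -127.5°.

I = 0.01294∠-127.5° A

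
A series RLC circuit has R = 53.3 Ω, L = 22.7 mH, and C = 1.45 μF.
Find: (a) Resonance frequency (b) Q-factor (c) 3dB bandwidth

Step 1 — Resonance condition Im(Z)=0 gives ω₀ = 1/√(LC).
Step 2 — ω₀ = 1/√(0.0227·1.45e-06) = 5512 rad/s.
Step 3 — f₀ = ω₀/(2π) = 877.2 Hz.
Step 4 — Series Q: Q = ω₀L/R = 5512·0.0227/53.3 = 2.347.
Step 5 — 3dB bandwidth: Δω = ω₀/Q = 2348 rad/s; BW = Δω/(2π) = 373.7 Hz.

(a) f₀ = 877.2 Hz  (b) Q = 2.347  (c) BW = 373.7 Hz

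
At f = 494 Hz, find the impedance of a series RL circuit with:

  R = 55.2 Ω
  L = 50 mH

Step 1 — Angular frequency: ω = 2π·f = 2π·494 = 3104 rad/s.
Step 2 — Component impedances:
  R: Z = R = 55.2 Ω
  L: Z = jωL = j·3104·0.05 = 0 + j155.2 Ω
Step 3 — Series combination: Z_total = R + L = 55.2 + j155.2 Ω = 164.7∠70.4° Ω.

Z = 55.2 + j155.2 Ω = 164.7∠70.4° Ω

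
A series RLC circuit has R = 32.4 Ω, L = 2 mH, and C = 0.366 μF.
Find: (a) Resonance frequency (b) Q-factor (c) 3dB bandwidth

Step 1 — Resonance: ω₀ = 1/√(LC) = 1/√(0.002·3.66e-07) = 3.696e+04 rad/s.
Step 2 — f₀ = ω₀/(2π) = 5883 Hz.
Step 3 — Series Q: Q = ω₀L/R = 3.696e+04·0.002/32.4 = 2.282.
Step 4 — Bandwidth: Δω = ω₀/Q = 1.62e+04 rad/s; BW = Δω/(2π) = 2578 Hz.

(a) f₀ = 5883 Hz  (b) Q = 2.282  (c) BW = 2578 Hz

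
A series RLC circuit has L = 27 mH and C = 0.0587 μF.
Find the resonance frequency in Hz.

Step 1 — Resonance condition Im(Z)=0 gives ω₀ = 1/√(LC).
Step 2 — ω₀ = 1/√(0.027·5.87e-08) = 2.512e+04 rad/s.
Step 3 — f₀ = ω₀/(2π) = 3998 Hz.

f₀ = 3998 Hz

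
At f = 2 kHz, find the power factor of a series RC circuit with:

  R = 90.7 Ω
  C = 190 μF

Step 1 — Angular frequency: ω = 2π·f = 2π·2000 = 1.257e+04 rad/s.
Step 2 — Component impedances:
  R: Z = R = 90.7 Ω
  C: Z = 1/(jωC) = -j/(ω·C) = 0 - j0.4188 Ω
Step 3 — Series combination: Z_total = R + C = 90.7 - j0.4188 Ω = 90.7∠-0.3° Ω.
Step 4 — Power factor: PF = cos(φ) = Re(Z)/|Z| = 90.7/90.7 = 1.
Step 5 — Type: Im(Z) = -0.4188 ⇒ leading (phase φ = -0.3°).

PF = 1 (leading, φ = -0.3°)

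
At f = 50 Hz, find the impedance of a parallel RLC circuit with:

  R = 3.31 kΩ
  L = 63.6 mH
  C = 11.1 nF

Step 1 — Angular frequency: ω = 2π·f = 2π·50 = 314.2 rad/s.
Step 2 — Component impedances:
  R: Z = R = 3310 Ω
  L: Z = jωL = j·314.2·0.0636 = 0 + j19.98 Ω
  C: Z = 1/(jωC) = -j/(ω·C) = 0 - j2.868e+05 Ω
Step 3 — Parallel combination: 1/Z_total = 1/R + 1/L + 1/C; Z_total = 0.1206 + j19.98 Ω = 19.98∠89.7° Ω.

Z = 0.1206 + j19.98 Ω = 19.98∠89.7° Ω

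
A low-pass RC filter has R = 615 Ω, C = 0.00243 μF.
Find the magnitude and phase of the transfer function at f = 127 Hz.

Step 1 — Angular frequency: ω = 2π·127 = 798 rad/s.
Step 2 — Transfer function: H(jω) = 1/(1 + jωRC).
Step 3 — Denominator: 1 + jωRC = 1 + j·798·615·2.43e-09 = 1 + j0.001193.
Step 4 — H = 1 - j0.001193.
Step 5 — Magnitude: |H| = 1 (-0.0 dB); phase: φ = -0.1°.

|H| = 1 (-0.0 dB), φ = -0.1°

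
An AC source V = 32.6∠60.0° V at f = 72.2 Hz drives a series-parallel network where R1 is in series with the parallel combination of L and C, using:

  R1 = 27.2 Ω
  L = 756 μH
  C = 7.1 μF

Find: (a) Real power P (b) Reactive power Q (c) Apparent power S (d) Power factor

Step 1 — Angular frequency: ω = 2π·f = 2π·72.2 = 453.6 rad/s.
Step 2 — Component impedances:
  R1: Z = R = 27.2 Ω
  L: Z = jωL = j·453.6·0.000756 = 0 + j0.343 Ω
  C: Z = 1/(jωC) = -j/(ω·C) = 0 - j310.5 Ω
Step 3 — Parallel branch: L || C = 1/(1/L + 1/C) = 0 + j0.3433 Ω.
Step 4 — Series with R1: Z_total = R1 + (L || C) = 27.2 + j0.3433 Ω = 27.2∠0.7° Ω.
Step 5 — Source phasor: V = 32.6∠60.0° V = 16.3 + j28.23 V.
Step 6 — Current: I = V / Z = 0.6123 + j1.03 A = 1.198∠59.3° A.
Step 7 — Complex power: S = V·I* = 39.07 + j0.4931 VA.
Step 8 — Real power: P = Re(S) = 39.07 W.
Step 9 — Reactive power: Q = Im(S) = 0.4931 VAR.
Step 10 — Apparent power: |S| = 39.07 VA.
Step 11 — Power factor: PF = P/|S| = 0.9999 (lagging).

(a) P = 39.07 W  (b) Q = 0.4931 VAR  (c) S = 39.07 VA  (d) PF = 0.9999 (lagging)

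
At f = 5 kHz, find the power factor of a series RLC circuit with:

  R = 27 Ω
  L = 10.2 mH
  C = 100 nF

Step 1 — Angular frequency: ω = 2π·f = 2π·5000 = 3.142e+04 rad/s.
Step 2 — Component impedances:
  R: Z = R = 27 Ω
  L: Z = jωL = j·3.142e+04·0.0102 = 0 + j320.4 Ω
  C: Z = 1/(jωC) = -j/(ω·C) = 0 - j318.3 Ω
Step 3 — Series combination: Z_total = R + L + C = 27 + j2.133 Ω = 27.08∠4.5° Ω.
Step 4 — Power factor: PF = cos(φ) = Re(Z)/|Z| = 27/27.084 = 0.9969.
Step 5 — Type: Im(Z) = 2.133 ⇒ lagging (phase φ = 4.5°).

PF = 0.9969 (lagging, φ = 4.5°)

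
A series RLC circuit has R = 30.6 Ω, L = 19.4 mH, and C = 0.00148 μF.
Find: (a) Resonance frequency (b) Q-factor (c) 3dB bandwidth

Step 1 — Resonance: ω₀ = 1/√(LC) = 1/√(0.0194·1.48e-09) = 1.866e+05 rad/s.
Step 2 — f₀ = ω₀/(2π) = 2.97e+04 Hz.
Step 3 — Series Q: Q = ω₀L/R = 1.866e+05·0.0194/30.6 = 118.3.
Step 4 — Bandwidth: Δω = ω₀/Q = 1577 rad/s; BW = Δω/(2π) = 251 Hz.

(a) f₀ = 2.97e+04 Hz  (b) Q = 118.3  (c) BW = 251 Hz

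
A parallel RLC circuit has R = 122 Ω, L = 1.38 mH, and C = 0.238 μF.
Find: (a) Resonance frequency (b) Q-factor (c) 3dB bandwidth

Step 1 — Resonance: ω₀ = 1/√(LC) = 1/√(0.00138·2.38e-07) = 5.518e+04 rad/s.
Step 2 — f₀ = ω₀/(2π) = 8782 Hz.
Step 3 — Parallel Q: Q = R/(ω₀L) = 122/(5.518e+04·0.00138) = 1.602.
Step 4 — Bandwidth: Δω = ω₀/Q = 3.444e+04 rad/s; BW = Δω/(2π) = 5481 Hz.

(a) f₀ = 8782 Hz  (b) Q = 1.602  (c) BW = 5481 Hz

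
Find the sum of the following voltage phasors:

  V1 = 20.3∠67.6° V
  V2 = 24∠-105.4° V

Step 1 — Convert each phasor to rectangular form:
  V1 = 20.3·(cos(67.6°) + j·sin(67.6°)) = 7.736 + j18.77 V
  V2 = 24·(cos(-105.4°) + j·sin(-105.4°)) = -6.373 - j23.14 V
Step 2 — Sum components: V_total = 1.362 - j4.37 V.
Step 3 — Convert to polar: |V_total| = 4.577 V, ∠V_total = -72.7°.

V_total = 4.577∠-72.7° V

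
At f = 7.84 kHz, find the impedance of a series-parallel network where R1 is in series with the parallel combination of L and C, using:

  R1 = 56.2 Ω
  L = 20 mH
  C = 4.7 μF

Step 1 — Angular frequency: ω = 2π·f = 2π·7840 = 4.926e+04 rad/s.
Step 2 — Component impedances:
  R1: Z = R = 56.2 Ω
  L: Z = jωL = j·4.926e+04·0.02 = 0 + j985.2 Ω
  C: Z = 1/(jωC) = -j/(ω·C) = 0 - j4.319 Ω
Step 3 — Parallel branch: L || C = 1/(1/L + 1/C) = 0 - j4.338 Ω.
Step 4 — Series with R1: Z_total = R1 + (L || C) = 56.2 - j4.338 Ω = 56.37∠-4.4° Ω.

Z = 56.2 - j4.338 Ω = 56.37∠-4.4° Ω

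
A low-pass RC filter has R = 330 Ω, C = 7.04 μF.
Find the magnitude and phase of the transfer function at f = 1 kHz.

Step 1 — Angular frequency: ω = 2π·1000 = 6283 rad/s.
Step 2 — Transfer function: H(jω) = 1/(1 + jωRC).
Step 3 — Denominator: 1 + jωRC = 1 + j·6283·330·7.04e-06 = 1 + j14.6.
Step 4 — H = 0.004671 - j0.06819.
Step 5 — Magnitude: |H| = 0.06835 (-23.3 dB); phase: φ = -86.1°.

|H| = 0.06835 (-23.3 dB), φ = -86.1°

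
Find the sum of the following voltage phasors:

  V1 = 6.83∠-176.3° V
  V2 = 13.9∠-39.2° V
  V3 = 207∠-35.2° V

Step 1 — Convert each phasor to rectangular form:
  V1 = 6.83·(cos(-176.3°) + j·sin(-176.3°)) = -6.816 - j0.4408 V
  V2 = 13.9·(cos(-39.2°) + j·sin(-39.2°)) = 10.77 - j8.785 V
  V3 = 207·(cos(-35.2°) + j·sin(-35.2°)) = 169.1 - j119.3 V
Step 2 — Sum components: V_total = 173.1 - j128.5 V.
Step 3 — Convert to polar: |V_total| = 215.6 V, ∠V_total = -36.6°.

V_total = 215.6∠-36.6° V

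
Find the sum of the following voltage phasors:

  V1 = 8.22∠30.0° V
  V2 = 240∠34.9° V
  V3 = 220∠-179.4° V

Step 1 — Convert each phasor to rectangular form:
  V1 = 8.22·(cos(30.0°) + j·sin(30.0°)) = 7.119 + j4.11 V
  V2 = 240·(cos(34.9°) + j·sin(34.9°)) = 196.8 + j137.3 V
  V3 = 220·(cos(-179.4°) + j·sin(-179.4°)) = -220 - j2.304 V
Step 2 — Sum components: V_total = -16.03 + j139.1 V.
Step 3 — Convert to polar: |V_total| = 140 V, ∠V_total = 96.6°.

V_total = 140∠96.6° V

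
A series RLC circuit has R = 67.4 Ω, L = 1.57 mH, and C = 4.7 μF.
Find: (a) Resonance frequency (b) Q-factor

Step 1 — Resonance condition Im(Z)=0 gives ω₀ = 1/√(LC).
Step 2 — ω₀ = 1/√(0.00157·4.7e-06) = 1.164e+04 rad/s.
Step 3 — f₀ = ω₀/(2π) = 1853 Hz.
Step 4 — Series Q: Q = ω₀L/R = 1.164e+04·0.00157/67.4 = 0.2712.

(a) f₀ = 1853 Hz  (b) Q = 0.2712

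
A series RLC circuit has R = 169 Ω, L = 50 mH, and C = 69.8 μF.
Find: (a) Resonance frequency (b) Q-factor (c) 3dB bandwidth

Step 1 — Resonance: ω₀ = 1/√(LC) = 1/√(0.05·6.98e-05) = 535.3 rad/s.
Step 2 — f₀ = ω₀/(2π) = 85.19 Hz.
Step 3 — Series Q: Q = ω₀L/R = 535.3·0.05/169 = 0.1584.
Step 4 — Bandwidth: Δω = ω₀/Q = 3380 rad/s; BW = Δω/(2π) = 537.9 Hz.

(a) f₀ = 85.19 Hz  (b) Q = 0.1584  (c) BW = 537.9 Hz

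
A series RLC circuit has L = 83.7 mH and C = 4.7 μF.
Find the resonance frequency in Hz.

Step 1 — Resonance condition Im(Z)=0 gives ω₀ = 1/√(LC).
Step 2 — ω₀ = 1/√(0.0837·4.7e-06) = 1594 rad/s.
Step 3 — f₀ = ω₀/(2π) = 253.8 Hz.

f₀ = 253.8 Hz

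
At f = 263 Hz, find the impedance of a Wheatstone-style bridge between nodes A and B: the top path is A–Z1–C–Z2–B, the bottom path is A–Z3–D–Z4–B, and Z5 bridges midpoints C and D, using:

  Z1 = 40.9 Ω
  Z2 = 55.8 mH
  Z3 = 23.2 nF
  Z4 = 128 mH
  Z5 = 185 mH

Step 1 — Angular frequency: ω = 2π·f = 2π·263 = 1652 rad/s.
Step 2 — Component impedances:
  Z1: Z = R = 40.9 Ω
  Z2: Z = jωL = j·1652·0.0558 = 0 + j92.21 Ω
  Z3: Z = 1/(jωC) = -j/(ω·C) = 0 - j2.608e+04 Ω
  Z4: Z = jωL = j·1652·0.128 = 0 + j211.5 Ω
  Z5: Z = jωL = j·1652·0.185 = 0 + j305.7 Ω
Step 3 — Bridge requires nodal analysis (the Z5 bridge couples midpoints C and D, so the two paths cannot be reduced to a simple series/parallel combination). Setting node B to ground and injecting 1 A at node A, the 3-node admittance system at A, C, D solves to V_A = Z_AB = 41.05 + j78.27 Ω = 88.38∠62.3° Ω.

Z = 41.05 + j78.27 Ω = 88.38∠62.3° Ω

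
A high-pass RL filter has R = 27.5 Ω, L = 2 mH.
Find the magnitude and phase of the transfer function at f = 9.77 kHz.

Step 1 — Angular frequency: ω = 2π·9770 = 6.139e+04 rad/s.
Step 2 — Transfer function: H(jω) = jωL/(R + jωL).
Step 3 — Numerator jωL = j·122.8; denominator R + jωL = 27.5 + j122.8.
Step 4 — H = 0.9522 + j0.2133.
Step 5 — Magnitude: |H| = 0.9758 (-0.2 dB); phase: φ = 12.6°.

|H| = 0.9758 (-0.2 dB), φ = 12.6°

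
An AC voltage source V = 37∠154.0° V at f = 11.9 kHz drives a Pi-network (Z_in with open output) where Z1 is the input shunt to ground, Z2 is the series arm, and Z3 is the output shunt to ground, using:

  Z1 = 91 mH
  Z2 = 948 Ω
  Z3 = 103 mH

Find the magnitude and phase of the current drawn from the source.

Step 1 — Angular frequency: ω = 2π·f = 2π·1.19e+04 = 7.477e+04 rad/s.
Step 2 — Component impedances:
  Z1: Z = jωL = j·7.477e+04·0.091 = 0 + j6804 Ω
  Z2: Z = R = 948 Ω
  Z3: Z = jωL = j·7.477e+04·0.103 = 0 + j7701 Ω
Step 3 — With open output, the series arm Z2 and the output shunt Z3 appear in series to ground: Z2 + Z3 = 948 + j7701 Ω.
Step 4 — Parallel with input shunt Z1: Z_in = Z1 || (Z2 + Z3) = 207.7 + j3626 Ω = 3632∠86.7° Ω.
Step 5 — Source phasor: V = 37∠154.0° V = -33.26 + j16.22 V.
Step 6 — Ohm's law: I = V / Z_total = (-33.26 + j16.22) / (207.7 + j3626) = 0.003935 + j0.009397 A.
Step 7 — Convert to polar: |I| = 0.01019 A, ∠I = 67.3°.

I = 0.01019∠67.3° A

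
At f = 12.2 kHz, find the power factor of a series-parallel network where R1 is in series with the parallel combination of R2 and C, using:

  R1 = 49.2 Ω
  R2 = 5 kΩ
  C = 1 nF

Step 1 — Angular frequency: ω = 2π·f = 2π·1.22e+04 = 7.665e+04 rad/s.
Step 2 — Component impedances:
  R1: Z = R = 49.2 Ω
  R2: Z = R = 5000 Ω
  C: Z = 1/(jωC) = -j/(ω·C) = 0 - j1.305e+04 Ω
Step 3 — Parallel branch: R2 || C = 1/(1/R2 + 1/C) = 4360 - j1671 Ω.
Step 4 — Series with R1: Z_total = R1 + (R2 || C) = 4409 - j1671 Ω = 4715∠-20.8° Ω.
Step 5 — Power factor: PF = cos(φ) = Re(Z)/|Z| = 4409/4715 = 0.9351.
Step 6 — Type: Im(Z) = -1671 ⇒ leading (phase φ = -20.8°).

PF = 0.9351 (leading, φ = -20.8°)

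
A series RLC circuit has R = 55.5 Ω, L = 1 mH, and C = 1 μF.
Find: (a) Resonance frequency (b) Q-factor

Step 1 — Resonance condition Im(Z)=0 gives ω₀ = 1/√(LC).
Step 2 — ω₀ = 1/√(0.001·1e-06) = 3.162e+04 rad/s.
Step 3 — f₀ = ω₀/(2π) = 5033 Hz.
Step 4 — Series Q: Q = ω₀L/R = 3.162e+04·0.001/55.5 = 0.5698.

(a) f₀ = 5033 Hz  (b) Q = 0.5698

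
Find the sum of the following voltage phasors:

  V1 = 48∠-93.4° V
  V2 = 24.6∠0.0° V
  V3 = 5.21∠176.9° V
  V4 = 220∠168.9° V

Step 1 — Convert each phasor to rectangular form:
  V1 = 48·(cos(-93.4°) + j·sin(-93.4°)) = -2.847 - j47.92 V
  V2 = 24.6·(cos(0.0°) + j·sin(0.0°)) = 24.6 V
  V3 = 5.21·(cos(176.9°) + j·sin(176.9°)) = -5.202 + j0.2818 V
  V4 = 220·(cos(168.9°) + j·sin(168.9°)) = -215.9 + j42.35 V
Step 2 — Sum components: V_total = -199.3 - j5.279 V.
Step 3 — Convert to polar: |V_total| = 199.4 V, ∠V_total = -178.5°.

V_total = 199.4∠-178.5° V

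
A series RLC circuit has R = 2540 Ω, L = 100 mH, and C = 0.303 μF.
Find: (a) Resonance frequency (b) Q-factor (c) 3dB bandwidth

Step 1 — Resonance: ω₀ = 1/√(LC) = 1/√(0.1·3.03e-07) = 5745 rad/s.
Step 2 — f₀ = ω₀/(2π) = 914.3 Hz.
Step 3 — Series Q: Q = ω₀L/R = 5745·0.1/2540 = 0.2262.
Step 4 — Bandwidth: Δω = ω₀/Q = 2.54e+04 rad/s; BW = Δω/(2π) = 4043 Hz.

(a) f₀ = 914.3 Hz  (b) Q = 0.2262  (c) BW = 4043 Hz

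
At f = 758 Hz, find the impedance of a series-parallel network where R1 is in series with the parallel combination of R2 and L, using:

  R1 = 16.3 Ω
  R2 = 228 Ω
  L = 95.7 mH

Step 1 — Angular frequency: ω = 2π·f = 2π·758 = 4763 rad/s.
Step 2 — Component impedances:
  R1: Z = R = 16.3 Ω
  R2: Z = R = 228 Ω
  L: Z = jωL = j·4763·0.0957 = 0 + j455.8 Ω
Step 3 — Parallel branch: R2 || L = 1/(1/R2 + 1/L) = 182.4 + j91.23 Ω.
Step 4 — Series with R1: Z_total = R1 + (R2 || L) = 198.7 + j91.23 Ω = 218.6∠24.7° Ω.

Z = 198.7 + j91.23 Ω = 218.6∠24.7° Ω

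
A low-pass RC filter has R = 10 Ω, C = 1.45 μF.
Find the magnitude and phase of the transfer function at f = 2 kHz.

Step 1 — Angular frequency: ω = 2π·2000 = 1.257e+04 rad/s.
Step 2 — Transfer function: H(jω) = 1/(1 + jωRC).
Step 3 — Denominator: 1 + jωRC = 1 + j·1.257e+04·10·1.45e-06 = 1 + j0.1822.
Step 4 — H = 0.9679 - j0.1764.
Step 5 — Magnitude: |H| = 0.9838 (-0.1 dB); phase: φ = -10.3°.

|H| = 0.9838 (-0.1 dB), φ = -10.3°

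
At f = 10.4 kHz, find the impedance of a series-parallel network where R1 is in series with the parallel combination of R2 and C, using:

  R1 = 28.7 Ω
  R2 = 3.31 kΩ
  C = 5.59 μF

Step 1 — Angular frequency: ω = 2π·f = 2π·1.04e+04 = 6.535e+04 rad/s.
Step 2 — Component impedances:
  R1: Z = R = 28.7 Ω
  R2: Z = R = 3310 Ω
  C: Z = 1/(jωC) = -j/(ω·C) = 0 - j2.738 Ω
Step 3 — Parallel branch: R2 || C = 1/(1/R2 + 1/C) = 0.002264 - j2.738 Ω.
Step 4 — Series with R1: Z_total = R1 + (R2 || C) = 28.7 - j2.738 Ω = 28.83∠-5.4° Ω.

Z = 28.7 - j2.738 Ω = 28.83∠-5.4° Ω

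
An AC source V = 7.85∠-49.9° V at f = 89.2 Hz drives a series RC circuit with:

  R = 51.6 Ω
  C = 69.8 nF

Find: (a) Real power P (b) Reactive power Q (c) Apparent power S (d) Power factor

Step 1 — Angular frequency: ω = 2π·f = 2π·89.2 = 560.5 rad/s.
Step 2 — Component impedances:
  R: Z = R = 51.6 Ω
  C: Z = 1/(jωC) = -j/(ω·C) = 0 - j2.556e+04 Ω
Step 3 — Series combination: Z_total = R + C = 51.6 - j2.556e+04 Ω = 2.556e+04∠-89.9° Ω.
Step 4 — Source phasor: V = 7.85∠-49.9° V = 5.056 - j6.005 V.
Step 5 — Current: I = V / Z = 0.0002353 + j0.0001973 A = 0.0003071∠40.0° A.
Step 6 — Complex power: S = V·I* = 4.866e-06 - j0.002411 VA.
Step 7 — Real power: P = Re(S) = 4.866e-06 W.
Step 8 — Reactive power: Q = Im(S) = -0.002411 VAR.
Step 9 — Apparent power: |S| = 0.002411 VA.
Step 10 — Power factor: PF = P/|S| = 0.002019 (leading).

(a) P = 4.866e-06 W  (b) Q = -0.002411 VAR  (c) S = 0.002411 VA  (d) PF = 0.002019 (leading)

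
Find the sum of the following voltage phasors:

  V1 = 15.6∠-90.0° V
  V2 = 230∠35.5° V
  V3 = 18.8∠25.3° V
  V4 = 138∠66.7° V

Step 1 — Convert each phasor to rectangular form:
  V1 = 15.6·(cos(-90.0°) + j·sin(-90.0°)) = 0 - j15.6 V
  V2 = 230·(cos(35.5°) + j·sin(35.5°)) = 187.2 + j133.6 V
  V3 = 18.8·(cos(25.3°) + j·sin(25.3°)) = 17 + j8.034 V
  V4 = 138·(cos(66.7°) + j·sin(66.7°)) = 54.59 + j126.7 V
Step 2 — Sum components: V_total = 258.8 + j252.7 V.
Step 3 — Convert to polar: |V_total| = 361.8 V, ∠V_total = 44.3°.

V_total = 361.8∠44.3° V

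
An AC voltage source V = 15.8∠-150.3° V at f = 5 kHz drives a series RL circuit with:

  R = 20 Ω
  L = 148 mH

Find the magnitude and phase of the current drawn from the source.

Step 1 — Angular frequency: ω = 2π·f = 2π·5000 = 3.142e+04 rad/s.
Step 2 — Component impedances:
  R: Z = R = 20 Ω
  L: Z = jωL = j·3.142e+04·0.148 = 0 + j4650 Ω
Step 3 — Series combination: Z_total = R + L = 20 + j4650 Ω = 4650∠89.8° Ω.
Step 4 — Source phasor: V = 15.8∠-150.3° V = -13.72 - j7.828 V.
Step 5 — Ohm's law: I = V / Z_total = (-13.72 - j7.828) / (20 + j4650) = -0.001696 + j0.002944 A.
Step 6 — Convert to polar: |I| = 0.003398 A, ∠I = 119.9°.

I = 0.003398∠119.9° A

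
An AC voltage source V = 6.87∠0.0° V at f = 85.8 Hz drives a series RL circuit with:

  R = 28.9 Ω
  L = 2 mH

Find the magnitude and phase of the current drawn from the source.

Step 1 — Angular frequency: ω = 2π·f = 2π·85.8 = 539.1 rad/s.
Step 2 — Component impedances:
  R: Z = R = 28.9 Ω
  L: Z = jωL = j·539.1·0.002 = 0 + j1.078 Ω
Step 3 — Series combination: Z_total = R + L = 28.9 + j1.078 Ω = 28.92∠2.1° Ω.
Step 4 — Source phasor: V = 6.87∠0.0° V = 6.87 V.
Step 5 — Ohm's law: I = V / Z_total = (6.87) / (28.9 + j1.078) = 0.2374 - j0.008856 A.
Step 6 — Convert to polar: |I| = 0.2376 A, ∠I = -2.1°.

I = 0.2376∠-2.1° A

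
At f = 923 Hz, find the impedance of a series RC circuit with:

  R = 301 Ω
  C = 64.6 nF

Step 1 — Angular frequency: ω = 2π·f = 2π·923 = 5799 rad/s.
Step 2 — Component impedances:
  R: Z = R = 301 Ω
  C: Z = 1/(jωC) = -j/(ω·C) = 0 - j2669 Ω
Step 3 — Series combination: Z_total = R + C = 301 - j2669 Ω = 2686∠-83.6° Ω.

Z = 301 - j2669 Ω = 2686∠-83.6° Ω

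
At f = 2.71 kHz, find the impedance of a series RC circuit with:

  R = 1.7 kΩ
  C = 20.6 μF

Step 1 — Angular frequency: ω = 2π·f = 2π·2710 = 1.703e+04 rad/s.
Step 2 — Component impedances:
  R: Z = R = 1700 Ω
  C: Z = 1/(jωC) = -j/(ω·C) = 0 - j2.851 Ω
Step 3 — Series combination: Z_total = R + C = 1700 - j2.851 Ω = 1700∠-0.1° Ω.

Z = 1700 - j2.851 Ω = 1700∠-0.1° Ω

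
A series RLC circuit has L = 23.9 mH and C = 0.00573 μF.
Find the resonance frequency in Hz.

Step 1 — Resonance condition Im(Z)=0 gives ω₀ = 1/√(LC).
Step 2 — ω₀ = 1/√(0.0239·5.73e-09) = 8.545e+04 rad/s.
Step 3 — f₀ = ω₀/(2π) = 1.36e+04 Hz.

f₀ = 1.36e+04 Hz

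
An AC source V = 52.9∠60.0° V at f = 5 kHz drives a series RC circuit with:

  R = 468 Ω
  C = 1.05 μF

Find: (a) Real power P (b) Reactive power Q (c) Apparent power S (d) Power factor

Step 1 — Angular frequency: ω = 2π·f = 2π·5000 = 3.142e+04 rad/s.
Step 2 — Component impedances:
  R: Z = R = 468 Ω
  C: Z = 1/(jωC) = -j/(ω·C) = 0 - j30.32 Ω
Step 3 — Series combination: Z_total = R + C = 468 - j30.32 Ω = 469∠-3.7° Ω.
Step 4 — Source phasor: V = 52.9∠60.0° V = 26.45 + j45.81 V.
Step 5 — Current: I = V / Z = 0.04997 + j0.1011 A = 0.1128∠63.7° A.
Step 6 — Complex power: S = V·I* = 5.955 - j0.3857 VA.
Step 7 — Real power: P = Re(S) = 5.955 W.
Step 8 — Reactive power: Q = Im(S) = -0.3857 VAR.
Step 9 — Apparent power: |S| = 5.967 VA.
Step 10 — Power factor: PF = P/|S| = 0.9979 (leading).

(a) P = 5.955 W  (b) Q = -0.3857 VAR  (c) S = 5.967 VA  (d) PF = 0.9979 (leading)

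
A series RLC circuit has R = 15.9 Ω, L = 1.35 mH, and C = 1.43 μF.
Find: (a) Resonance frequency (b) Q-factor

Step 1 — Resonance condition Im(Z)=0 gives ω₀ = 1/√(LC).
Step 2 — ω₀ = 1/√(0.00135·1.43e-06) = 2.276e+04 rad/s.
Step 3 — f₀ = ω₀/(2π) = 3622 Hz.
Step 4 — Series Q: Q = ω₀L/R = 2.276e+04·0.00135/15.9 = 1.932.

(a) f₀ = 3622 Hz  (b) Q = 1.932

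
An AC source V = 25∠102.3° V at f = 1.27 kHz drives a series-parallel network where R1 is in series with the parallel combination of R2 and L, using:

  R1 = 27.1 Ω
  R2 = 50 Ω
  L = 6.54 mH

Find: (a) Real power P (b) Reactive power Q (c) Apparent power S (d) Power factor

Step 1 — Angular frequency: ω = 2π·f = 2π·1270 = 7980 rad/s.
Step 2 — Component impedances:
  R1: Z = R = 27.1 Ω
  R2: Z = R = 50 Ω
  L: Z = jωL = j·7980·0.00654 = 0 + j52.19 Ω
Step 3 — Parallel branch: R2 || L = 1/(1/R2 + 1/L) = 26.07 + j24.98 Ω.
Step 4 — Series with R1: Z_total = R1 + (R2 || L) = 53.17 + j24.98 Ω = 58.74∠25.2° Ω.
Step 5 — Source phasor: V = 25∠102.3° V = -5.326 + j24.43 V.
Step 6 — Current: I = V / Z = 0.09474 + j0.4149 A = 0.4256∠77.1° A.
Step 7 — Complex power: S = V·I* = 9.63 + j4.524 VA.
Step 8 — Real power: P = Re(S) = 9.63 W.
Step 9 — Reactive power: Q = Im(S) = 4.524 VAR.
Step 10 — Apparent power: |S| = 10.64 VA.
Step 11 — Power factor: PF = P/|S| = 0.9051 (lagging).

(a) P = 9.63 W  (b) Q = 4.524 VAR  (c) S = 10.64 VA  (d) PF = 0.9051 (lagging)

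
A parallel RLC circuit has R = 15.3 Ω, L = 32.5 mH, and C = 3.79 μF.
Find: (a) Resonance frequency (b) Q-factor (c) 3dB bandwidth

Step 1 — Resonance: ω₀ = 1/√(LC) = 1/√(0.0325·3.79e-06) = 2849 rad/s.
Step 2 — f₀ = ω₀/(2π) = 453.5 Hz.
Step 3 — Parallel Q: Q = R/(ω₀L) = 15.3/(2849·0.0325) = 0.1652.
Step 4 — Bandwidth: Δω = ω₀/Q = 1.725e+04 rad/s; BW = Δω/(2π) = 2745 Hz.

(a) f₀ = 453.5 Hz  (b) Q = 0.1652  (c) BW = 2745 Hz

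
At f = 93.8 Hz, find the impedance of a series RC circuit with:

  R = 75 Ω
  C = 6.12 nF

Step 1 — Angular frequency: ω = 2π·f = 2π·93.8 = 589.4 rad/s.
Step 2 — Component impedances:
  R: Z = R = 75 Ω
  C: Z = 1/(jωC) = -j/(ω·C) = 0 - j2.772e+05 Ω
Step 3 — Series combination: Z_total = R + C = 75 - j2.772e+05 Ω = 2.772e+05∠-90.0° Ω.

Z = 75 - j2.772e+05 Ω = 2.772e+05∠-90.0° Ω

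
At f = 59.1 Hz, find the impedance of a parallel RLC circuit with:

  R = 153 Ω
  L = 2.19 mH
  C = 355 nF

Step 1 — Angular frequency: ω = 2π·f = 2π·59.1 = 371.3 rad/s.
Step 2 — Component impedances:
  R: Z = R = 153 Ω
  L: Z = jωL = j·371.3·0.00219 = 0 + j0.8132 Ω
  C: Z = 1/(jωC) = -j/(ω·C) = 0 - j7586 Ω
Step 3 — Parallel combination: 1/Z_total = 1/R + 1/L + 1/C; Z_total = 0.004323 + j0.8133 Ω = 0.8133∠89.7° Ω.

Z = 0.004323 + j0.8133 Ω = 0.8133∠89.7° Ω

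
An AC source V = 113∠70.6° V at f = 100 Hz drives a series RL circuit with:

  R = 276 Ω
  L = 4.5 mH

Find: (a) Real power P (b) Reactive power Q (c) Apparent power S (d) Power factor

Step 1 — Angular frequency: ω = 2π·f = 2π·100 = 628.3 rad/s.
Step 2 — Component impedances:
  R: Z = R = 276 Ω
  L: Z = jωL = j·628.3·0.0045 = 0 + j2.827 Ω
Step 3 — Series combination: Z_total = R + L = 276 + j2.827 Ω = 276∠0.6° Ω.
Step 4 — Source phasor: V = 113∠70.6° V = 37.53 + j106.6 V.
Step 5 — Current: I = V / Z = 0.1399 + j0.3847 A = 0.4094∠70.0° A.
Step 6 — Complex power: S = V·I* = 46.26 + j0.4739 VA.
Step 7 — Real power: P = Re(S) = 46.26 W.
Step 8 — Reactive power: Q = Im(S) = 0.4739 VAR.
Step 9 — Apparent power: |S| = 46.26 VA.
Step 10 — Power factor: PF = P/|S| = 0.9999 (lagging).

(a) P = 46.26 W  (b) Q = 0.4739 VAR  (c) S = 46.26 VA  (d) PF = 0.9999 (lagging)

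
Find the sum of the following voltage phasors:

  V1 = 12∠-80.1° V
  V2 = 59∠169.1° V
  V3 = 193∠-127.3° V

Step 1 — Convert each phasor to rectangular form:
  V1 = 12·(cos(-80.1°) + j·sin(-80.1°)) = 2.063 - j11.82 V
  V2 = 59·(cos(169.1°) + j·sin(169.1°)) = -57.94 + j11.16 V
  V3 = 193·(cos(-127.3°) + j·sin(-127.3°)) = -117 - j153.5 V
Step 2 — Sum components: V_total = -172.8 - j154.2 V.
Step 3 — Convert to polar: |V_total| = 231.6 V, ∠V_total = -138.3°.

V_total = 231.6∠-138.3° V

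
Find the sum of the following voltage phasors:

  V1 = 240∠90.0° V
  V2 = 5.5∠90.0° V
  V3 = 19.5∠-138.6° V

Step 1 — Convert each phasor to rectangular form:
  V1 = 240·(cos(90.0°) + j·sin(90.0°)) = 0 + j240 V
  V2 = 5.5·(cos(90.0°) + j·sin(90.0°)) = 0 + j5.5 V
  V3 = 19.5·(cos(-138.6°) + j·sin(-138.6°)) = -14.63 - j12.9 V
Step 2 — Sum components: V_total = -14.63 + j232.6 V.
Step 3 — Convert to polar: |V_total| = 233.1 V, ∠V_total = 93.6°.

V_total = 233.1∠93.6° V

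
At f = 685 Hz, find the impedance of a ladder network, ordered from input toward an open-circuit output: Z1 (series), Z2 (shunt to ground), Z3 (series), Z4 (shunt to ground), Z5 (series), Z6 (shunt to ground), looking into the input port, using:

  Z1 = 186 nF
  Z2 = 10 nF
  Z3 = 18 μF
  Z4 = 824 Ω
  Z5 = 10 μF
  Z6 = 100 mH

Step 1 — Angular frequency: ω = 2π·f = 2π·685 = 4304 rad/s.
Step 2 — Component impedances:
  Z1: Z = 1/(jωC) = -j/(ω·C) = 0 - j1249 Ω
  Z2: Z = 1/(jωC) = -j/(ω·C) = 0 - j2.323e+04 Ω
  Z3: Z = 1/(jωC) = -j/(ω·C) = 0 - j12.91 Ω
  Z4: Z = R = 824 Ω
  Z5: Z = 1/(jωC) = -j/(ω·C) = 0 - j23.23 Ω
  Z6: Z = jωL = j·4304·0.1 = 0 + j430.4 Ω
Step 3 — Ladder network (open output): work backward from the far end, alternating series and parallel combinations. Z_in = 166.2 - j931.7 Ω = 946.4∠-79.9° Ω.

Z = 166.2 - j931.7 Ω = 946.4∠-79.9° Ω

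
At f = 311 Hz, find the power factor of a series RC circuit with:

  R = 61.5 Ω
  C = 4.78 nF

Step 1 — Angular frequency: ω = 2π·f = 2π·311 = 1954 rad/s.
Step 2 — Component impedances:
  R: Z = R = 61.5 Ω
  C: Z = 1/(jωC) = -j/(ω·C) = 0 - j1.071e+05 Ω
Step 3 — Series combination: Z_total = R + C = 61.5 - j1.071e+05 Ω = 1.071e+05∠-90.0° Ω.
Step 4 — Power factor: PF = cos(φ) = Re(Z)/|Z| = 61.5/1.0706e+05 = 0.0005744.
Step 5 — Type: Im(Z) = -1.071e+05 ⇒ leading (phase φ = -90.0°).

PF = 0.0005744 (leading, φ = -90.0°)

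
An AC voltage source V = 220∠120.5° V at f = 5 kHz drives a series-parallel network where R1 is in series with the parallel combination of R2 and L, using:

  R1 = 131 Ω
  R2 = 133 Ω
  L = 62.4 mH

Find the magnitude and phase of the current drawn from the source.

Step 1 — Angular frequency: ω = 2π·f = 2π·5000 = 3.142e+04 rad/s.
Step 2 — Component impedances:
  R1: Z = R = 131 Ω
  R2: Z = R = 133 Ω
  L: Z = jωL = j·3.142e+04·0.0624 = 0 + j1960 Ω
Step 3 — Parallel branch: R2 || L = 1/(1/R2 + 1/L) = 132.4 + j8.982 Ω.
Step 4 — Series with R1: Z_total = R1 + (R2 || L) = 263.4 + j8.982 Ω = 263.5∠2.0° Ω.
Step 5 — Source phasor: V = 220∠120.5° V = -111.7 + j189.6 V.
Step 6 — Ohm's law: I = V / Z_total = (-111.7 + j189.6) / (263.4 + j8.982) = -0.3989 + j0.7333 A.
Step 7 — Convert to polar: |I| = 0.8348 A, ∠I = 118.5°.

I = 0.8348∠118.5° A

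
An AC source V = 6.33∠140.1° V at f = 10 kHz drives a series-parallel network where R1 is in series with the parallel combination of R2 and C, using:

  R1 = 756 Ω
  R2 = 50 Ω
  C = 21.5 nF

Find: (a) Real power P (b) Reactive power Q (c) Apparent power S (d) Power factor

Step 1 — Angular frequency: ω = 2π·f = 2π·1e+04 = 6.283e+04 rad/s.
Step 2 — Component impedances:
  R1: Z = R = 756 Ω
  R2: Z = R = 50 Ω
  C: Z = 1/(jωC) = -j/(ω·C) = 0 - j740.3 Ω
Step 3 — Parallel branch: R2 || C = 1/(1/R2 + 1/C) = 49.77 - j3.362 Ω.
Step 4 — Series with R1: Z_total = R1 + (R2 || C) = 805.8 - j3.362 Ω = 805.8∠-0.2° Ω.
Step 5 — Source phasor: V = 6.33∠140.1° V = -4.856 + j4.06 V.
Step 6 — Current: I = V / Z = -0.006048 + j0.005014 A = 0.007856∠140.3° A.
Step 7 — Complex power: S = V·I* = 0.04973 - j0.0002075 VA.
Step 8 — Real power: P = Re(S) = 0.04973 W.
Step 9 — Reactive power: Q = Im(S) = -0.0002075 VAR.
Step 10 — Apparent power: |S| = 0.04973 VA.
Step 11 — Power factor: PF = P/|S| = 1 (leading).

(a) P = 0.04973 W  (b) Q = -0.0002075 VAR  (c) S = 0.04973 VA  (d) PF = 1 (leading)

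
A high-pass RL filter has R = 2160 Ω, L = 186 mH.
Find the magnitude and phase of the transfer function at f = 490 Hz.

Step 1 — Angular frequency: ω = 2π·490 = 3079 rad/s.
Step 2 — Transfer function: H(jω) = jωL/(R + jωL).
Step 3 — Numerator jωL = j·572.6; denominator R + jωL = 2160 + j572.6.
Step 4 — H = 0.06567 + j0.2477.
Step 5 — Magnitude: |H| = 0.2563 (-11.8 dB); phase: φ = 75.2°.

|H| = 0.2563 (-11.8 dB), φ = 75.2°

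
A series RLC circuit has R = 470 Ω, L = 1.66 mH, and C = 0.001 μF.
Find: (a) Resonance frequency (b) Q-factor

Step 1 — Resonance condition Im(Z)=0 gives ω₀ = 1/√(LC).
Step 2 — ω₀ = 1/√(0.00166·1e-09) = 7.762e+05 rad/s.
Step 3 — f₀ = ω₀/(2π) = 1.235e+05 Hz.
Step 4 — Series Q: Q = ω₀L/R = 7.762e+05·0.00166/470 = 2.741.

(a) f₀ = 1.235e+05 Hz  (b) Q = 2.741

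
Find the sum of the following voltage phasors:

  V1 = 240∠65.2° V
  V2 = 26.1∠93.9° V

Step 1 — Convert each phasor to rectangular form:
  V1 = 240·(cos(65.2°) + j·sin(65.2°)) = 100.7 + j217.9 V
  V2 = 26.1·(cos(93.9°) + j·sin(93.9°)) = -1.775 + j26.04 V
Step 2 — Sum components: V_total = 98.89 + j243.9 V.
Step 3 — Convert to polar: |V_total| = 263.2 V, ∠V_total = 67.9°.

V_total = 263.2∠67.9° V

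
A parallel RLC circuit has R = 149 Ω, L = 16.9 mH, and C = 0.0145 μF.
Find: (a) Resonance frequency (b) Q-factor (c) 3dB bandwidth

Step 1 — Resonance: ω₀ = 1/√(LC) = 1/√(0.0169·1.45e-08) = 6.388e+04 rad/s.
Step 2 — f₀ = ω₀/(2π) = 1.017e+04 Hz.
Step 3 — Parallel Q: Q = R/(ω₀L) = 149/(6.388e+04·0.0169) = 0.138.
Step 4 — Bandwidth: Δω = ω₀/Q = 4.629e+05 rad/s; BW = Δω/(2π) = 7.367e+04 Hz.

(a) f₀ = 1.017e+04 Hz  (b) Q = 0.138  (c) BW = 7.367e+04 Hz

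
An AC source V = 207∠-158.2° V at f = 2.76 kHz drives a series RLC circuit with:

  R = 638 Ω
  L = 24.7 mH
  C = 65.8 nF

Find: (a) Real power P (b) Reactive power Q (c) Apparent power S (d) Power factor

Step 1 — Angular frequency: ω = 2π·f = 2π·2760 = 1.734e+04 rad/s.
Step 2 — Component impedances:
  R: Z = R = 638 Ω
  L: Z = jωL = j·1.734e+04·0.0247 = 0 + j428.3 Ω
  C: Z = 1/(jωC) = -j/(ω·C) = 0 - j876.4 Ω
Step 3 — Series combination: Z_total = R + L + C = 638 - j448 Ω = 779.6∠-35.1° Ω.
Step 4 — Source phasor: V = 207∠-158.2° V = -192.2 - j76.87 V.
Step 5 — Current: I = V / Z = -0.1451 - j0.2224 A = 0.2655∠-123.1° A.
Step 6 — Complex power: S = V·I* = 44.98 - j31.59 VA.
Step 7 — Real power: P = Re(S) = 44.98 W.
Step 8 — Reactive power: Q = Im(S) = -31.59 VAR.
Step 9 — Apparent power: |S| = 54.96 VA.
Step 10 — Power factor: PF = P/|S| = 0.8184 (leading).

(a) P = 44.98 W  (b) Q = -31.59 VAR  (c) S = 54.96 VA  (d) PF = 0.8184 (leading)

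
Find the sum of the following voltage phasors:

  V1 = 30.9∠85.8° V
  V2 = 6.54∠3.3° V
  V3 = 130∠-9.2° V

Step 1 — Convert each phasor to rectangular form:
  V1 = 30.9·(cos(85.8°) + j·sin(85.8°)) = 2.263 + j30.82 V
  V2 = 6.54·(cos(3.3°) + j·sin(3.3°)) = 6.529 + j0.3765 V
  V3 = 130·(cos(-9.2°) + j·sin(-9.2°)) = 128.3 - j20.78 V
Step 2 — Sum components: V_total = 137.1 + j10.41 V.
Step 3 — Convert to polar: |V_total| = 137.5 V, ∠V_total = 4.3°.

V_total = 137.5∠4.3° V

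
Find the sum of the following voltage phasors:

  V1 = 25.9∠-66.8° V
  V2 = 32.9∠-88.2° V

Step 1 — Convert each phasor to rectangular form:
  V1 = 25.9·(cos(-66.8°) + j·sin(-66.8°)) = 10.2 - j23.81 V
  V2 = 32.9·(cos(-88.2°) + j·sin(-88.2°)) = 1.033 - j32.88 V
Step 2 — Sum components: V_total = 11.24 - j56.69 V.
Step 3 — Convert to polar: |V_total| = 57.79 V, ∠V_total = -78.8°.

V_total = 57.79∠-78.8° V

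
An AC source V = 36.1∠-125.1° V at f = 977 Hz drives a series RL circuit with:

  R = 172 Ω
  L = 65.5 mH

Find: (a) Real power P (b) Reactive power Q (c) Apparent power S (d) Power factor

Step 1 — Angular frequency: ω = 2π·f = 2π·977 = 6139 rad/s.
Step 2 — Component impedances:
  R: Z = R = 172 Ω
  L: Z = jωL = j·6139·0.0655 = 0 + j402.1 Ω
Step 3 — Series combination: Z_total = R + L = 172 + j402.1 Ω = 437.3∠66.8° Ω.
Step 4 — Source phasor: V = 36.1∠-125.1° V = -20.76 - j29.54 V.
Step 5 — Current: I = V / Z = -0.08076 + j0.01708 A = 0.08255∠168.1° A.
Step 6 — Complex power: S = V·I* = 1.172 + j2.74 VA.
Step 7 — Real power: P = Re(S) = 1.172 W.
Step 8 — Reactive power: Q = Im(S) = 2.74 VAR.
Step 9 — Apparent power: |S| = 2.98 VA.
Step 10 — Power factor: PF = P/|S| = 0.3933 (lagging).

(a) P = 1.172 W  (b) Q = 2.74 VAR  (c) S = 2.98 VA  (d) PF = 0.3933 (lagging)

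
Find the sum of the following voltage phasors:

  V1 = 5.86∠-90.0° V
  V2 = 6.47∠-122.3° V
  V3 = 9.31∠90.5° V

Step 1 — Convert each phasor to rectangular form:
  V1 = 5.86·(cos(-90.0°) + j·sin(-90.0°)) = 0 - j5.86 V
  V2 = 6.47·(cos(-122.3°) + j·sin(-122.3°)) = -3.457 - j5.469 V
  V3 = 9.31·(cos(90.5°) + j·sin(90.5°)) = -0.08124 + j9.31 V
Step 2 — Sum components: V_total = -3.539 - j2.019 V.
Step 3 — Convert to polar: |V_total| = 4.074 V, ∠V_total = -150.3°.

V_total = 4.074∠-150.3° V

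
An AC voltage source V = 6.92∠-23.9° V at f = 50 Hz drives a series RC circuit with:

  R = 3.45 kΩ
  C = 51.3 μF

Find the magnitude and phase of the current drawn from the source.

Step 1 — Angular frequency: ω = 2π·f = 2π·50 = 314.2 rad/s.
Step 2 — Component impedances:
  R: Z = R = 3450 Ω
  C: Z = 1/(jωC) = -j/(ω·C) = 0 - j62.05 Ω
Step 3 — Series combination: Z_total = R + C = 3450 - j62.05 Ω = 3451∠-1.0° Ω.
Step 4 — Source phasor: V = 6.92∠-23.9° V = 6.327 - j2.804 V.
Step 5 — Ohm's law: I = V / Z_total = (6.327 - j2.804) / (3450 - j62.05) = 0.001848 - j0.0007794 A.
Step 6 — Convert to polar: |I| = 0.002005 A, ∠I = -22.9°.

I = 0.002005∠-22.9° A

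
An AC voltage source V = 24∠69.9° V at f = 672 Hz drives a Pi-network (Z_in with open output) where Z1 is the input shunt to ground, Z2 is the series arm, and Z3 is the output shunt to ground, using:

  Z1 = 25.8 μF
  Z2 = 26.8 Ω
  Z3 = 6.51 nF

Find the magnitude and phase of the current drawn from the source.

Step 1 — Angular frequency: ω = 2π·f = 2π·672 = 4222 rad/s.
Step 2 — Component impedances:
  Z1: Z = 1/(jωC) = -j/(ω·C) = 0 - j9.18 Ω
  Z2: Z = R = 26.8 Ω
  Z3: Z = 1/(jωC) = -j/(ω·C) = 0 - j3.638e+04 Ω
Step 3 — With open output, the series arm Z2 and the output shunt Z3 appear in series to ground: Z2 + Z3 = 26.8 - j3.638e+04 Ω.
Step 4 — Parallel with input shunt Z1: Z_in = Z1 || (Z2 + Z3) = 1.705e-06 - j9.177 Ω = 9.177∠-90.0° Ω.
Step 5 — Source phasor: V = 24∠69.9° V = 8.248 + j22.54 V.
Step 6 — Ohm's law: I = V / Z_total = (8.248 + j22.54) / (1.705e-06 - j9.177) = -2.456 + j0.8987 A.
Step 7 — Convert to polar: |I| = 2.615 A, ∠I = 159.9°.

I = 2.615∠159.9° A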